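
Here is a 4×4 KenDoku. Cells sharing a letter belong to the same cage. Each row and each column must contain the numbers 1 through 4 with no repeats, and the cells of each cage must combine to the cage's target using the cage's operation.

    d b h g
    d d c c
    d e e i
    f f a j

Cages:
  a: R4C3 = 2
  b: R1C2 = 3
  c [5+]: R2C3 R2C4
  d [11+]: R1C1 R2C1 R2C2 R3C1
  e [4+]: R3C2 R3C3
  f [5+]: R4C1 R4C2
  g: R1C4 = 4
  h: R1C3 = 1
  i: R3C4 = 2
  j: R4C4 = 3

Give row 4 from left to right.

Cage b is given, which forces R1C2 = 3.
Cage h is given, so R1C3 = 1.
G is a freebie, which forces R1C4 = 4.
Column 2 already has 3, leaving R3C2 = 1.
Column 3 already has 1, so R3C3 = 3.
Cage i is a single given cell; hence R3C4 = 2.
A is a freebie, so R4C3 = 2.
J is a freebie, leaving R4C4 = 3.
Row 1 already has 4, leaving R1C1 = 2.
Column 3 now contains 2; hence R2C3 = 4.
Column 4 now contains 3, leaving R2C4 = 1.
2 is placed in row 3; hence R3C1 = 4.
Cage f needs two cells with sum 5; hence R4C1 = 1.
Row 4 now contains 2, so R4C2 = 4.
Row 2 now contains 1, which forces R2C1 = 3.
Row 2 now contains 4, leaving R2C2 = 2.
The full grid is 2 3 1 4 / 3 2 4 1 / 4 1 3 2 / 1 4 2 3.

1 4 2 3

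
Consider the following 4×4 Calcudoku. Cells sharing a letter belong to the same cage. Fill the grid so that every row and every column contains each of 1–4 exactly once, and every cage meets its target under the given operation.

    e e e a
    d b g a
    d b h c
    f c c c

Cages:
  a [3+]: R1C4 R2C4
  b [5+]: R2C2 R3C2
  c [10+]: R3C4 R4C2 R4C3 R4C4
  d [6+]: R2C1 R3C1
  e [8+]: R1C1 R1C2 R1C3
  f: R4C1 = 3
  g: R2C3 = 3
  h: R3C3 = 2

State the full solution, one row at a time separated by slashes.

G is a freebie, leaving R2C3 = 3.
Cage h is given; hence R3C3 = 2.
Cage f is a single given cell, which forces R4C1 = 3.
Cage e needs sum 8, leaving R1C2 = 3.
Cage d's pair has sum 6; hence R2C1 = 2.
Row 2 now contains 2, so R2C4 = 1.
2 is placed in row 3, leaving R3C1 = 4.
4 is placed in row 3; hence R3C2 = 1.
Cage c has sum 10, leaving R3C4 = 3.
4 is placed in column 1, so R1C1 = 1.
Cage e has sum 8, which forces R1C3 = 4.
1 is placed in column 4, so R1C4 = 2.
Row 2 already has 1, leaving R2C2 = 4.
4 is placed in column 2; hence R4C2 = 2.
Cage c has sum 10; hence R4C3 = 1.
Column 4 now contains 2, which forces R4C4 = 4.

1 3 4 2 / 2 4 3 1 / 4 1 2 3 / 3 2 1 4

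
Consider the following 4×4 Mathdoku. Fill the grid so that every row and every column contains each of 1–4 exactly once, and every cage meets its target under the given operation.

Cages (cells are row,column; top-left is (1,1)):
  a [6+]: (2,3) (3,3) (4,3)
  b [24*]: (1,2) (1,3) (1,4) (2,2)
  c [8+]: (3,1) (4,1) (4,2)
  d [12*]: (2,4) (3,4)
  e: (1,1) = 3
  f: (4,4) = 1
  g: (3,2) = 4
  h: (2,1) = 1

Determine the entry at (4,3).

3

Cage e is given, leaving (1,1) = 3.
Cage h is given, which forces (2,1) = 1.
Cage g is given; hence (3,2) = 4.
Row 3 already has 4, which forces (3,4) = 3.
Cage f is given, so (4,4) = 1.
Cage b needs product 24, which forces (2,2) = 3.
Row 2 already has 3; hence (2,3) = 2.
3 is placed in column 4, which forces (2,4) = 4.
Row 3 already has 4; hence (3,1) = 2.
The 3 cells of cage a must have sum 6, leaving (3,3) = 1.
Cage c needs sum 8, which forces (4,1) = 4.
Cage c has sum 8; hence (4,2) = 2.
Column 3 now contains 2, which forces (4,3) = 3.
Column 2 already has 2, so (1,2) = 1.
Column 3 now contains 1, so (1,3) = 4.
Column 4 already has 4, which forces (1,4) = 2.
The full grid is 3 1 4 2 / 1 3 2 4 / 2 4 1 3 / 4 2 3 1.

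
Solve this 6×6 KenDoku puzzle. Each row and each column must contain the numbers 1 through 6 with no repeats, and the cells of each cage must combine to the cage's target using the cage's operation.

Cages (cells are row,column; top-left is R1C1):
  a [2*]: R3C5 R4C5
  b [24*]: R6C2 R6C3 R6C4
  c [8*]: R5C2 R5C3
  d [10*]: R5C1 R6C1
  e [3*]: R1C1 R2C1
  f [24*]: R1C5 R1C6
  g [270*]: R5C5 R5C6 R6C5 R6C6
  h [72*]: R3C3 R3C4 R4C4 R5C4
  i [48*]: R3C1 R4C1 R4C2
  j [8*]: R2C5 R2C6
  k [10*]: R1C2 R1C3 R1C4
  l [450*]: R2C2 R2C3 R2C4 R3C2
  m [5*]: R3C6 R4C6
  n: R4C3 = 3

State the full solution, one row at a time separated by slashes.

3 1 5 2 6 4 / 1 3 6 5 4 2 / 6 5 4 3 2 1 / 4 2 3 6 1 5 / 5 4 2 1 3 6 / 2 6 1 4 5 3

Cage l has product 450, so R3C2 = 5.
5 is placed in row 3, leaving R3C6 = 1.
N is a freebie, leaving R4C3 = 3.
Column 6 already has 1; hence R4C6 = 5.
Row 3 now contains 1, so R3C5 = 2.
The two cells of cage a must have product 2, so R4C5 = 1.
Column 5 already has 2, which forces R2C5 = 4.
Cage j needs two cells with product 8; hence R2C6 = 2.
The 4 cells of cage h must have product 72, leaving R3C4 = 3.
Cage h has product 72; hence R5C4 = 1.
Column 5 now contains 4; hence R1C5 = 6.
Cage f needs two cells with product 24, which forces R1C6 = 4.
The 4 cells of cage l must have product 450, so R2C2 = 3.
Cage e's pair has product 3, leaving R1C1 = 3.
3 is placed in row 2, so R2C1 = 1.
Row 5 needs a 6, and only R5C6 is open for it.
Cage g needs product 270, which forces R5C5 = 3.
Cage g has product 270, leaving R6C5 = 5.
6 is placed in column 6, so R6C6 = 3.
The two cells of cage d must have product 10; hence R5C1 = 5.
Row 6 now contains 5; hence R6C1 = 2.
Cage i has product 48; hence R4C2 = 2.
Column 2 now contains 2, leaving R5C2 = 4.
Row 5 now contains 4, so R5C3 = 2.
Column 2 now contains 2; hence R1C2 = 1.
Cage k has product 10, which forces R1C3 = 5.
Cage k needs product 10; hence R1C4 = 2.
Column 3 already has 5; hence R2C3 = 6.
6 is placed in row 2, which forces R2C4 = 5.
Column 3 now contains 6, which forces R3C3 = 4.
1 is placed in column 2, so R6C2 = 6.
Column 3 already has 4, so R6C3 = 1.
Row 6 now contains 6, which forces R6C4 = 4.
4 is placed in row 3, so R3C1 = 6.
Cage i needs product 48, leaving R4C1 = 4.
Column 4 now contains 4, so R4C4 = 6.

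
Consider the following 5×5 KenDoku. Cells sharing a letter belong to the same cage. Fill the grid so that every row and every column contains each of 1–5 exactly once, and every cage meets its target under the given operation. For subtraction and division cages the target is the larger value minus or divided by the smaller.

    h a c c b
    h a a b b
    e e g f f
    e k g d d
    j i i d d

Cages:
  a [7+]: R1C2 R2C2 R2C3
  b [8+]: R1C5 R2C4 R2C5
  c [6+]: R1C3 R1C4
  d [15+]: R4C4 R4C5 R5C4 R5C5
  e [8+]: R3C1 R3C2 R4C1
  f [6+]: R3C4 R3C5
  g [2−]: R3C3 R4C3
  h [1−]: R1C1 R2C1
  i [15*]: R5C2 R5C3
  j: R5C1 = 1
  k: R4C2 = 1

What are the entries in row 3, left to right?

Cage k is a single given cell, so R4C2 = 1.
Cage j is given, leaving R5C1 = 1.
In column 2, 5 can only go at R5C2, so R5C2 = 5.
Row 5 already has 5, leaving R5C3 = 3.
The only place for 3 in row 3 is R3C2.
Cage a needs sum 7, so R2C3 = 1.
Cage e has sum 8, so R3C1 = 2.
Row 3 now contains 2, so R3C3 = 4.
Cage e has sum 8, leaving R4C1 = 3.
Column 3 already has 4, leaving R4C3 = 2.
Column 3 now contains 2, so R1C3 = 5.
The two cells of cage c must have sum 6; hence R1C4 = 1.
Column 4 already has 1, so R3C4 = 5.
Row 3 now contains 5, so R3C5 = 1.
Column 4 now contains 5, leaving R4C4 = 4.
Row 4 already has 4; hence R4C5 = 5.
Column 4 now contains 4, so R5C4 = 2.
2 is placed in row 5, which forces R5C5 = 4.
Row 1 already has 5, leaving R1C1 = 4.
4 is placed in row 1, so R1C2 = 2.
Cage b needs sum 8, so R1C5 = 3.
Cage h's pair has difference 1, which forces R2C1 = 5.
Column 2 already has 2, which forces R2C2 = 4.
2 is placed in column 4; hence R2C4 = 3.
Cage b needs sum 8; hence R2C5 = 2.
Filled in: 4 2 5 1 3 / 5 4 1 3 2 / 2 3 4 5 1 / 3 1 2 4 5 / 1 5 3 2 4.

2 3 4 5 1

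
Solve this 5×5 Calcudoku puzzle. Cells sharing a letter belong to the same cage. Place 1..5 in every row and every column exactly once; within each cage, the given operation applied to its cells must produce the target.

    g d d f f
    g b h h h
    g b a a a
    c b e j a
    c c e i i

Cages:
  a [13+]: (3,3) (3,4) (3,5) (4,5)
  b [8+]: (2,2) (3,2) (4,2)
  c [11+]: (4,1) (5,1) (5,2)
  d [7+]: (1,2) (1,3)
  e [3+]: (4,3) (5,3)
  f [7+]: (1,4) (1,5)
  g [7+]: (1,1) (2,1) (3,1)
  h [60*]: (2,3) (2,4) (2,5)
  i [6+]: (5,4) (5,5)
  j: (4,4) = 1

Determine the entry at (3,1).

4

J is a freebie, so (4,4) = 1.
1 is placed in row 4, so (4,3) = 2.
Cage e's pair has sum 3, which forces (5,3) = 1.
In row 1, 1 can only go at (1,1), so (1,1) = 1.
The only place for 1 in row 2 is (2,2).
The only place for 2 in row 2 is (2,1).
Column 1 now contains 2, which forces (3,1) = 4.
The 3 cells of cage c must have sum 11; hence (4,1) = 3.
Cage c has sum 11, so (5,1) = 5.
Cage c has sum 11, which forces (5,2) = 3.
Column 2 now contains 3; hence (3,2) = 2.
The 4 cells of cage a must have sum 13, which forces (3,5) = 1.
Cage b has sum 8, leaving (4,2) = 5.
Row 4 now contains 5, leaving (4,5) = 4.
Column 5 already has 4, so (5,5) = 2.
Column 2 now contains 2, leaving (1,2) = 4.
Cage d's pair has sum 7, which forces (1,3) = 3.
4 is placed in row 1; hence (1,4) = 2.
3 is placed in row 1, leaving (1,5) = 5.
Column 5 now contains 5; hence (2,5) = 3.
3 is placed in column 3, which forces (3,3) = 5.
5 is placed in row 3; hence (3,4) = 3.
Row 5 already has 2, leaving (5,4) = 4.
Column 3 now contains 5, so (2,3) = 4.
Column 4 now contains 4, which forces (2,4) = 5.
The full grid is 1 4 3 2 5 / 2 1 4 5 3 / 4 2 5 3 1 / 3 5 2 1 4 / 5 3 1 4 2.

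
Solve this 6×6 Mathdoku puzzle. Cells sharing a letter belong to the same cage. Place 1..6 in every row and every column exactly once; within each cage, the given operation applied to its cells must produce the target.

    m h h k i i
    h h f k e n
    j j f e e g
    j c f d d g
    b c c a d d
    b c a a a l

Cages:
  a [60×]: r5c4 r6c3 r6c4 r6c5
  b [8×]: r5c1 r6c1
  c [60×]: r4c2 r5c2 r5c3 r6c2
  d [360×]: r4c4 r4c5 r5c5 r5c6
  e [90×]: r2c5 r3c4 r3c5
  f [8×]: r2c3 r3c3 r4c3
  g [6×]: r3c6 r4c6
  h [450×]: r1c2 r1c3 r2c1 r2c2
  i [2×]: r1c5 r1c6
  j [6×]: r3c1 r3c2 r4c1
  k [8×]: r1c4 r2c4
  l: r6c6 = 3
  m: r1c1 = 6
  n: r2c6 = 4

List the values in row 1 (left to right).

6 3 5 4 1 2

Cage m is a single given cell, leaving r1c1 = 6.
Cage n is given, leaving r2c6 = 4.
L is a freebie; hence r6c6 = 3.
Cage k's pair has product 8; hence r1c4 = 4.
The 4 cells of cage h must have product 450, leaving r2c1 = 5.
The 4 cells of cage h must have product 450; hence r2c2 = 6.
Row 2 now contains 4, leaving r2c4 = 2.
6 is placed in row 2; hence r2c5 = 3.
Row 2 now contains 2, leaving r2c3 = 1.
In row 3, 4 can only go at r3c3, so r3c3 = 4.
4 is placed in column 3, so r4c3 = 2.
Column 5 needs a 1, and only r1c5 is open for it.
1 is placed in row 1, which forces r1c6 = 2.
In column 6, 5 can only go at r5c6, so r5c6 = 5.
Cage d has product 360; hence r4c4 = 3.
3 is placed in row 4, leaving r4c1 = 1.
Row 4 now contains 1, so r4c6 = 6.
The 4 cells of cage a must have product 60, which forces r6c5 = 2.
Column 6 already has 6, leaving r3c6 = 1.
Row 4 already has 6, so r4c5 = 4.
Cage b needs two cells with product 8; hence r5c1 = 2.
Cage d has product 360, so r5c5 = 6.
Row 6 already has 2; hence r6c1 = 4.
2 is placed in column 1, so r3c1 = 3.
The 3 cells of cage j must have product 6, which forces r3c2 = 2.
Cage e has product 90, so r3c4 = 6.
6 is placed in column 5, so r3c5 = 5.
Row 4 already has 4; hence r4c2 = 5.
The 4 cells of cage c must have product 60, which forces r5c2 = 4.
Row 5 already has 6, leaving r5c3 = 3.
Row 5 already has 6, so r5c4 = 1.
The 4 cells of cage c must have product 60, which forces r6c2 = 1.
6 is placed in column 4, which forces r6c4 = 5.
Column 2 already has 5, leaving r1c2 = 3.
Column 3 now contains 3; hence r1c3 = 5.
5 is placed in row 6, so r6c3 = 6.
The full grid is 6 3 5 4 1 2 / 5 6 1 2 3 4 / 3 2 4 6 5 1 / 1 5 2 3 4 6 / 2 4 3 1 6 5 / 4 1 6 5 2 3.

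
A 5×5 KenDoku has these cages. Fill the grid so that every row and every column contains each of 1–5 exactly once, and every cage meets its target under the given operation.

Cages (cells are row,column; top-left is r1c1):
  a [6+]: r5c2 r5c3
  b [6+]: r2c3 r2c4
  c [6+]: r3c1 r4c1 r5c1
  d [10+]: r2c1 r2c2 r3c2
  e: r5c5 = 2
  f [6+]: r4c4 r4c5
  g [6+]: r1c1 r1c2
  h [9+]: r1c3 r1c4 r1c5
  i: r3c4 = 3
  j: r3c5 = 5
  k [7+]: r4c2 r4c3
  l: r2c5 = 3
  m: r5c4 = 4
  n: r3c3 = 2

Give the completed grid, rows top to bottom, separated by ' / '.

5 1 3 2 4 / 4 2 5 1 3 / 1 4 2 3 5 / 2 3 4 5 1 / 3 5 1 4 2

L is a freebie, so r2c5 = 3.
Cage n is given, so r3c3 = 2.
Cage i is a single given cell, which forces r3c4 = 3.
Cage j is given, leaving r3c5 = 5.
M is a freebie; hence r5c4 = 4.
Cage e is a single given cell, which forces r5c5 = 2.
The 3 cells of cage h must have sum 9, which forces r1c3 = 3.
Row 3 already has 3; hence r3c1 = 1.
1 is placed in row 3, leaving r3c2 = 4.
Cage c has sum 6, so r4c1 = 2.
2 is placed in row 4, which forces r4c2 = 3.
2 is placed in row 4, which forces r4c4 = 5.
The 3 cells of cage c must have sum 6, so r5c1 = 3.
Column 4 now contains 5, leaving r1c4 = 2.
Cage h has sum 9, so r1c5 = 4.
Column 4 already has 2, so r2c4 = 1.
Row 4 now contains 5, which forces r4c3 = 4.
Cage f's pair has sum 6, leaving r4c5 = 1.
4 is placed in row 1, so r1c1 = 5.
Row 1 already has 2; hence r1c2 = 1.
Cage d needs sum 10, so r2c1 = 4.
1 is placed in row 2, which forces r2c2 = 2.
4 is placed in column 3, so r2c3 = 5.
1 is placed in column 2, leaving r5c2 = 5.
Column 3 now contains 5, so r5c3 = 1.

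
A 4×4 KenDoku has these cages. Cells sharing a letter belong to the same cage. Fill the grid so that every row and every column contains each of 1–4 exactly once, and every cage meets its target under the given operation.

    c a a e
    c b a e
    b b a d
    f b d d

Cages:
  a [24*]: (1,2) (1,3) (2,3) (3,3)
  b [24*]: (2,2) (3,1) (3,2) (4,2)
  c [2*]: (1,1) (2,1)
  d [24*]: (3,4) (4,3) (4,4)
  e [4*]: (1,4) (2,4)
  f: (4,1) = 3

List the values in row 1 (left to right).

Cage f is a single given cell, which forces (4,1) = 3.
The 3 cells of cage d must have product 24, leaving (3,4) = 3.
Cage b needs product 24, which forces (2,2) = 3.
Cage a needs product 24, which forces (1,3) = 3.
Row 4 needs a 1, and only (4,2) is open for it.
Row 3 needs a 1, and only (3,3) is open for it.
In column 1, 4 can only go at (3,1), so (3,1) = 4.
Row 3 now contains 4, leaving (3,2) = 2.
2 is placed in column 2, leaving (1,2) = 4.
Row 1 already has 4; hence (1,4) = 1.
Cage a has product 24, leaving (2,3) = 2.
Column 4 already has 1; hence (2,4) = 4.
Column 3 already has 2, which forces (4,3) = 4.
Column 4 already has 4, so (4,4) = 2.
Row 1 now contains 1, so (1,1) = 2.
Row 2 now contains 2; hence (2,1) = 1.
Filled in: 2 4 3 1 / 1 3 2 4 / 4 2 1 3 / 3 1 4 2.

2 4 3 1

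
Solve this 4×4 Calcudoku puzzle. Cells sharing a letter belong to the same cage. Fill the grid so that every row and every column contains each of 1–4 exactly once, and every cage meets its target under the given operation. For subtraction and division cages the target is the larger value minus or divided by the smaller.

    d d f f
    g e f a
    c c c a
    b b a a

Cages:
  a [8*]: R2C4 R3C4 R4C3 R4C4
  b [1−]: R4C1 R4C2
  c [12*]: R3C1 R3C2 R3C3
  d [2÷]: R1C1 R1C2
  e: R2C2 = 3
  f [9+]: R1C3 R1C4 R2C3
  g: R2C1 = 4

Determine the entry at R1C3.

4

Cage g is given, so R2C1 = 4.
E is a freebie; hence R2C2 = 3.
Row 2 already has 3; hence R2C3 = 2.
Row 2 already has 2, which forces R2C4 = 1.
Cage a needs product 8, so R4C3 = 1.
The two cells of cage b must have difference 1; hence R4C1 = 3.
3 is placed in column 1; hence R3C1 = 1.
Cage c has product 12, which forces R3C2 = 4.
Cage c has product 12, which forces R3C3 = 3.
4 is placed in row 3, so R3C4 = 2.
4 is placed in column 2, so R4C2 = 2.
2 is placed in column 4; hence R4C4 = 4.
Column 1 now contains 1, leaving R1C1 = 2.
Column 2 already has 2, leaving R1C2 = 1.
3 is placed in column 3; hence R1C3 = 4.
Column 4 now contains 4, so R1C4 = 3.
Filled in: 2 1 4 3 / 4 3 2 1 / 1 4 3 2 / 3 2 1 4.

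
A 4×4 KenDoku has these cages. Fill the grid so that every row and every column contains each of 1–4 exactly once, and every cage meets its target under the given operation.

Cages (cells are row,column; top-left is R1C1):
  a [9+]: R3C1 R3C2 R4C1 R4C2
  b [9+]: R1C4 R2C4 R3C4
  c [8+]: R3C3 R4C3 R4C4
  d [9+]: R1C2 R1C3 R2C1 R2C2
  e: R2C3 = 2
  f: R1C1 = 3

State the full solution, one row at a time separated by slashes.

Cage f is given, so R1C1 = 3.
Cage e is a single given cell, leaving R2C3 = 2.
Cage d needs sum 9, so R2C1 = 1.
Cage d needs sum 9; hence R2C2 = 3.
Row 2 now contains 3, which forces R2C4 = 4.
Column 4 already has 4; hence R1C4 = 2.
The 3 cells of cage b must have sum 9, leaving R3C4 = 3.
Column 4 now contains 3; hence R4C4 = 1.
Cage a has sum 9, so R3C1 = 2.
Cage a has sum 9, which forces R3C2 = 1.
The 3 cells of cage c must have sum 8; hence R3C3 = 4.
Cage a has sum 9, which forces R4C1 = 4.
Row 4 already has 1, which forces R4C2 = 2.
Cage c needs sum 8, which forces R4C3 = 3.
Column 2 already has 1; hence R1C2 = 4.
Column 3 now contains 4, so R1C3 = 1.

3 4 1 2 / 1 3 2 4 / 2 1 4 3 / 4 2 3 1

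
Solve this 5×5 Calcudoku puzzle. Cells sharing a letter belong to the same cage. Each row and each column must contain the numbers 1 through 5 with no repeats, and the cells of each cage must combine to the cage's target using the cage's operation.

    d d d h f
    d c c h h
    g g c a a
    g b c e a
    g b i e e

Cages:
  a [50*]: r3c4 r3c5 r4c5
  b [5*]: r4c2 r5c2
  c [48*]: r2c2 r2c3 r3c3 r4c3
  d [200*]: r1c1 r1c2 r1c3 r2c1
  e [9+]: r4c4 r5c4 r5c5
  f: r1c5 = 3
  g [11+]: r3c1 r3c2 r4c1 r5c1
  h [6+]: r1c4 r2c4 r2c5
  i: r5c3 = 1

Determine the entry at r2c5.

1

Cage f is a single given cell, which forces r1c5 = 3.
The 4 cells of cage d must have product 200, which forces r2c1 = 5.
The 3 cells of cage a must have product 50, which forces r3c4 = 5.
The 3 cells of cage a must have product 50; hence r3c5 = 2.
The 3 cells of cage a must have product 50; hence r4c5 = 5.
Cage i is given, leaving r5c3 = 1.
Row 5 now contains 1, so r5c5 = 4.
Cage c has product 48, so r2c2 = 2.
Column 5 already has 2, leaving r2c5 = 1.
Row 4 now contains 5, leaving r4c2 = 1.
Cage c has product 48, which forces r4c3 = 2.
2 is placed in row 4, so r4c4 = 3.
Row 5 now contains 1, leaving r5c2 = 5.
3 is placed in column 4, leaving r5c4 = 2.
Cage d has product 200, so r1c1 = 2.
5 is placed in column 2, leaving r1c2 = 4.
Cage d needs product 200, so r1c3 = 5.
Column 4 already has 2, so r1c4 = 1.
3 is placed in column 4, so r2c4 = 4.
Cage g has sum 11; hence r3c1 = 1.
The 4 cells of cage g must have sum 11, so r3c2 = 3.
3 is placed in row 3, so r3c3 = 4.
Row 4 already has 1, which forces r4c1 = 4.
Row 5 already has 2, so r5c1 = 3.
Row 2 already has 4, so r2c3 = 3.
The full grid is 2 4 5 1 3 / 5 2 3 4 1 / 1 3 4 5 2 / 4 1 2 3 5 / 3 5 1 2 4.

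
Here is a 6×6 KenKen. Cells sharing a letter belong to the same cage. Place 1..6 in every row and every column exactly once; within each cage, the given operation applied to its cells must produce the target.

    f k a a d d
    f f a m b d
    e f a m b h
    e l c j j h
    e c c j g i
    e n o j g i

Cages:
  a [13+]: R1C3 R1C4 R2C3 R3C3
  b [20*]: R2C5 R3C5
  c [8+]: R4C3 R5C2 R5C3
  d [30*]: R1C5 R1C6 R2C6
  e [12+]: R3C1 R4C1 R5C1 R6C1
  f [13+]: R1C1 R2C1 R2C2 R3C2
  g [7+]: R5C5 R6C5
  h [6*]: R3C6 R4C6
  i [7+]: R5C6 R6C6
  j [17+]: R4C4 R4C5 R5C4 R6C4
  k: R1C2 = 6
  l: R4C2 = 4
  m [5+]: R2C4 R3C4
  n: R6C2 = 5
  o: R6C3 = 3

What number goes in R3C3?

4

Cage k is a single given cell, leaving R1C2 = 6.
Cage l is a single given cell, leaving R4C2 = 4.
N is a freebie, so R6C2 = 5.
O is a freebie, so R6C3 = 3.
Column 6 needs a 4, and only R6C6 is open for it.
Cage i's pair has sum 7, so R5C6 = 3.
In column 5, 3 can only go at R1C5, so R1C5 = 3.
Column 5 needs a 2, and only R4C5 is open for it.
Cage j needs sum 17, leaving R4C4 = 5.
Cage j has sum 17, leaving R5C4 = 4.
The 4 cells of cage j must have sum 17, leaving R6C4 = 6.
6 is placed in row 6, so R6C5 = 1.
5 is placed in row 4, leaving R4C3 = 1.
Row 4 now contains 1, leaving R4C6 = 6.
Column 5 now contains 1, so R5C5 = 6.
Row 6 now contains 1, which forces R6C1 = 2.
The 4 cells of cage e must have sum 12, so R3C1 = 6.
6 is placed in column 6, which forces R3C6 = 1.
6 is placed in row 4; hence R4C1 = 3.
Cage e needs sum 12, leaving R5C1 = 1.
Cage c needs sum 8, leaving R5C2 = 2.
Row 5 already has 6, so R5C3 = 5.
Cage a needs sum 13, which forces R1C4 = 1.
Cage f has sum 13, leaving R2C2 = 1.
Cage a has sum 13, leaving R2C3 = 6.
Column 2 already has 2, which forces R3C2 = 3.
Row 3 now contains 3; hence R3C4 = 2.
Cage a has sum 13; hence R1C3 = 2.
Row 1 already has 2, which forces R1C6 = 5.
2 is placed in column 4, which forces R2C4 = 3.
5 is placed in column 6, so R2C6 = 2.
Row 3 already has 2; hence R3C3 = 4.
4 is placed in row 3, so R3C5 = 5.
Row 1 now contains 5; hence R1C1 = 4.
Cage f has sum 13, so R2C1 = 5.
Column 5 now contains 5; hence R2C5 = 4.
The full grid is 4 6 2 1 3 5 / 5 1 6 3 4 2 / 6 3 4 2 5 1 / 3 4 1 5 2 6 / 1 2 5 4 6 3 / 2 5 3 6 1 4.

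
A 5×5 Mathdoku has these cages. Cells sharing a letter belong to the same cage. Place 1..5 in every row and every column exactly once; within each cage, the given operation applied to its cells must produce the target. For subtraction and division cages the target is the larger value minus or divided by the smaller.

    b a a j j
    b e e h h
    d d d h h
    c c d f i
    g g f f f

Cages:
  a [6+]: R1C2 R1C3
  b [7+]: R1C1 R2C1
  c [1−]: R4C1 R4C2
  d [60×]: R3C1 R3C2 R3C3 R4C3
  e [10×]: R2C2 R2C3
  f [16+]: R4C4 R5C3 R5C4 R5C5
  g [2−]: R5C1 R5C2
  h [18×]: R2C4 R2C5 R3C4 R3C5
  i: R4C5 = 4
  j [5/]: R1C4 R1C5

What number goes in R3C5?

I is a freebie, so R4C5 = 4.
Row 4 now contains 4; hence R4C4 = 5.
5 is placed in column 4, leaving R1C4 = 1.
Cage j needs two cells with quotient 5, leaving R1C5 = 5.
5 is placed in column 5, which forces R5C5 = 2.
The 4 cells of cage f must have sum 16, which forces R5C3 = 5.
Row 5 now contains 2; hence R5C4 = 4.
The two cells of cage e must have product 10, leaving R2C2 = 5.
Column 3 already has 5, leaving R2C3 = 2.
2 is placed in row 2, which forces R2C4 = 3.
Row 2 already has 3, leaving R2C5 = 1.
3 is placed in column 4, leaving R3C4 = 2.
Column 5 already has 1, which forces R3C5 = 3.
The two cells of cage b must have sum 7, so R1C1 = 3.
Cage a's pair has sum 6, which forces R1C2 = 2.
2 is placed in column 3, which forces R1C3 = 4.
Row 2 already has 3; hence R2C1 = 4.
The 4 cells of cage d must have product 60; hence R3C1 = 5.
4 is placed in column 3, which forces R3C3 = 1.
Cage d needs product 60; hence R4C3 = 3.
Column 1 now contains 3, so R5C1 = 1.
Row 5 already has 1, which forces R5C2 = 3.
Row 3 already has 1, so R3C2 = 4.
Column 1 already has 1, which forces R4C1 = 2.
3 is placed in row 4, so R4C2 = 1.
The full grid is 3 2 4 1 5 / 4 5 2 3 1 / 5 4 1 2 3 / 2 1 3 5 4 / 1 3 5 4 2.

3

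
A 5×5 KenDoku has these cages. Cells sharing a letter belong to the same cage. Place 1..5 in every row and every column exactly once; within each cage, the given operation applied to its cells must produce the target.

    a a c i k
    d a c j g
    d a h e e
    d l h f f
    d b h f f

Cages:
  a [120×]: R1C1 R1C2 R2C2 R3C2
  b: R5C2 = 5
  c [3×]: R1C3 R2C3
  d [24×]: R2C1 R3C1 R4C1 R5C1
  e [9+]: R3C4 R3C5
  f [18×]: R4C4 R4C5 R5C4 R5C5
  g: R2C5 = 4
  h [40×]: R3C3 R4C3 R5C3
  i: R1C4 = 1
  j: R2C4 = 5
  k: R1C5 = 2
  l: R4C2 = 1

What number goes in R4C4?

Cage i is given, so R1C4 = 1.
Cage k is given; hence R1C5 = 2.
J is a freebie; hence R2C4 = 5.
Cage g is a single given cell, leaving R2C5 = 4.
Column 4 now contains 5, leaving R3C4 = 4.
Column 5 already has 4, so R3C5 = 5.
Cage l is a single given cell, so R4C2 = 1.
Row 4 now contains 1, which forces R4C5 = 3.
B is a freebie, which forces R5C2 = 5.
Column 5 already has 3, leaving R5C5 = 1.
Cage a has product 120; hence R1C1 = 5.
Cage a needs product 120, which forces R1C2 = 4.
1 is placed in row 1, which forces R1C3 = 3.
Cage c's pair has product 3; hence R2C3 = 1.
Row 3 already has 5, leaving R3C3 = 2.
Cage h needs product 40; hence R4C3 = 5.
Row 4 already has 3, which forces R4C4 = 2.
Cage h needs product 40; hence R5C3 = 4.
The 4 cells of cage f must have product 18, leaving R5C4 = 3.
The 4 cells of cage d must have product 24, so R2C1 = 3.
Cage a has product 120; hence R2C2 = 2.
Cage d needs product 24, so R3C1 = 1.
Row 3 now contains 2, leaving R3C2 = 3.
Row 4 already has 2, leaving R4C1 = 4.
Row 5 now contains 3, which forces R5C1 = 2.
Filled in: 5 4 3 1 2 / 3 2 1 5 4 / 1 3 2 4 5 / 4 1 5 2 3 / 2 5 4 3 1.

2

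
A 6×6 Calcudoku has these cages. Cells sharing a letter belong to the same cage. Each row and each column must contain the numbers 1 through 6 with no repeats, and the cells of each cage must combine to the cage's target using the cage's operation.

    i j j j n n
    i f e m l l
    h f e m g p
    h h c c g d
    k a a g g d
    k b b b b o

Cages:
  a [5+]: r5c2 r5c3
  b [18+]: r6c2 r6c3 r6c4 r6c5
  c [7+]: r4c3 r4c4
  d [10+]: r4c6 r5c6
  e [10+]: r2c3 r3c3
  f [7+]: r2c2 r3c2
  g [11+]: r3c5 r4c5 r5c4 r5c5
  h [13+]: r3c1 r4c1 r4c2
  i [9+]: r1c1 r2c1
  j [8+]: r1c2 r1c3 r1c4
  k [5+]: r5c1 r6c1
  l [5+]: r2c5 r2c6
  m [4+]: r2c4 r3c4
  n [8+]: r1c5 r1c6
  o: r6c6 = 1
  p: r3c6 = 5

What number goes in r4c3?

Cage p is given; hence r3c6 = 5.
Cage o is given, leaving r6c6 = 1.
Row 6 needs a 2, and only r6c1 is open for it.
Cage k's pair has sum 5, which forces r5c1 = 3.
The only place for 1 in column 1 is r4c1.
The 3 cells of cage h must have sum 13, which forces r3c1 = 6.
Row 3 now contains 6; hence r3c3 = 4.
Cage h needs sum 13, which forces r4c2 = 6.
6 is placed in row 4, leaving r4c6 = 4.
Column 3 already has 4, so r5c3 = 1.
Column 6 now contains 4, leaving r5c6 = 6.
Column 3 already has 4, so r2c3 = 6.
Row 5 already has 1; hence r5c2 = 4.
4 is placed in column 2, leaving r2c2 = 5.
Cage f's pair has sum 7, leaving r3c2 = 2.
Cage g has sum 11, leaving r3c5 = 1.
Cage g needs sum 11, leaving r4c5 = 3.
5 is placed in column 2, which forces r6c2 = 3.
Row 6 already has 3, so r6c3 = 5.
Cage i's pair has sum 9; hence r1c1 = 5.
Column 2 already has 2; hence r1c2 = 1.
Row 1 now contains 5, which forces r1c4 = 4.
Row 1 now contains 5; hence r1c5 = 6.
Row 2 already has 5, so r2c1 = 4.
The two cells of cage m must have sum 4, which forces r2c4 = 1.
Column 5 now contains 3, leaving r2c5 = 2.
The two cells of cage l must have sum 5, so r2c6 = 3.
1 is placed in row 3, leaving r3c4 = 3.
5 is placed in column 3, which forces r4c3 = 2.
Cage c needs two cells with sum 7, leaving r4c4 = 5.
5 is placed in column 4, leaving r5c4 = 2.
Column 5 already has 2, which forces r5c5 = 5.
Column 4 now contains 4, which forces r6c4 = 6.
Column 5 now contains 6, so r6c5 = 4.
Column 3 now contains 2, which forces r1c3 = 3.
3 is placed in column 6, which forces r1c6 = 2.
Filled in: 5 1 3 4 6 2 / 4 5 6 1 2 3 / 6 2 4 3 1 5 / 1 6 2 5 3 4 / 3 4 1 2 5 6 / 2 3 5 6 4 1.

2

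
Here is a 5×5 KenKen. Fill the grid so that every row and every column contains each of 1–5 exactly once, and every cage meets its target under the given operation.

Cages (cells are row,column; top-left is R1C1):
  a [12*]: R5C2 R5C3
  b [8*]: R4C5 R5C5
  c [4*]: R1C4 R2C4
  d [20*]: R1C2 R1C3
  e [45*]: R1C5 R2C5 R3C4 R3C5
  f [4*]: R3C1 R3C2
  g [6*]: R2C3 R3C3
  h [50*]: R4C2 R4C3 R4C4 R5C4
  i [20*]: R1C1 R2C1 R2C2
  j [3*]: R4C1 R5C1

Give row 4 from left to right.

3 5 1 2 4

The 4 cells of cage e must have product 45, which forces R3C4 = 3.
The 4 cells of cage h must have product 50, leaving R5C4 = 5.
Cage g's pair has product 6; hence R2C3 = 3.
3 is placed in row 3, so R3C3 = 2.
Column 3 now contains 3, which forces R5C3 = 4.
4 is placed in row 5, which forces R5C5 = 2.
Cage d needs two cells with product 20, so R1C2 = 4.
4 is placed in column 3, which forces R1C3 = 5.
Row 1 already has 4; hence R1C4 = 1.
Cage e has product 45, which forces R1C5 = 3.
1 is placed in column 4, so R2C4 = 4.
4 is placed in column 2; hence R3C2 = 1.
1 is placed in row 3; hence R3C5 = 5.
5 is placed in column 3; hence R4C3 = 1.
1 is placed in column 4, leaving R4C4 = 2.
Column 5 now contains 2, which forces R4C5 = 4.
4 is placed in row 5, so R5C2 = 3.
1 is placed in row 1, so R1C1 = 2.
Cage i needs product 20, leaving R2C1 = 5.
Cage i has product 20, so R2C2 = 2.
Column 5 now contains 5, so R2C5 = 1.
1 is placed in row 3; hence R3C1 = 4.
Row 4 now contains 1; hence R4C1 = 3.
Row 4 already has 2, which forces R4C2 = 5.
Row 5 now contains 3, which forces R5C1 = 1.
The full grid is 2 4 5 1 3 / 5 2 3 4 1 / 4 1 2 3 5 / 3 5 1 2 4 / 1 3 4 5 2.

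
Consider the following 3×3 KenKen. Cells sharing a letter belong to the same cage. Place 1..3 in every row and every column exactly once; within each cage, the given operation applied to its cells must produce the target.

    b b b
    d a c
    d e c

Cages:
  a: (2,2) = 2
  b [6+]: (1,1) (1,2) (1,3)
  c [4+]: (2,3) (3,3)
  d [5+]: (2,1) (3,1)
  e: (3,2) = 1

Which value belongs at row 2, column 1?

A is a freebie, so (2,2) = 2.
Cage e is given; hence (3,2) = 1.
Row 3 already has 1, which forces (3,3) = 3.
Column 2 already has 1, which forces (1,2) = 3.
Row 2 already has 2, so (2,1) = 3.
3 is placed in column 3, so (2,3) = 1.
Row 3 now contains 3, leaving (3,1) = 2.
2 is placed in column 1, so (1,1) = 1.
Column 3 already has 1, leaving (1,3) = 2.
The full grid is 1 3 2 / 3 2 1 / 2 1 3.

3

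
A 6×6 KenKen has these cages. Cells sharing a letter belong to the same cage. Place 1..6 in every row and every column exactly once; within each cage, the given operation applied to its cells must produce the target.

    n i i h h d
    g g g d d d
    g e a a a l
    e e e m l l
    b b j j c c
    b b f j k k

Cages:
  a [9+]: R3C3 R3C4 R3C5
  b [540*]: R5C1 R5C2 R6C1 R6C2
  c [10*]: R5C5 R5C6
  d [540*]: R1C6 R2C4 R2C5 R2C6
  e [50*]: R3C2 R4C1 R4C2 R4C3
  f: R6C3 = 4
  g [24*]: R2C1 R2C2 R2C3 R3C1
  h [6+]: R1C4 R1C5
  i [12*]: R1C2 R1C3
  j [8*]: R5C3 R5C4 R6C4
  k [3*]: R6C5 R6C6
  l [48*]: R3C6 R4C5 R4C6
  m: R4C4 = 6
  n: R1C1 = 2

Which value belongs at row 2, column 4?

N is a freebie, so R1C1 = 2.
Cage d needs product 540; hence R1C6 = 6.
The 4 cells of cage e must have product 50, which forces R3C2 = 5.
Cage m is given; hence R4C4 = 6.
Cage f is a single given cell, leaving R6C3 = 4.
The two cells of cage i must have product 12, leaving R1C2 = 4.
4 is placed in column 3, leaving R1C3 = 3.
Cage d needs product 540; hence R2C5 = 6.
Cage l needs product 48, so R3C6 = 4.
The 3 cells of cage l must have product 48, which forces R4C5 = 4.
Cage l needs product 48, which forces R4C6 = 3.
The 3 cells of cage j must have product 8; hence R5C4 = 4.
Column 6 now contains 3; hence R6C6 = 1.
Cage g needs product 24, leaving R2C1 = 4.
Cage d needs product 540, which forces R2C4 = 3.
Column 6 now contains 3, so R2C6 = 5.
Cage a needs sum 9, which forces R3C3 = 6.
Cage j needs product 8, leaving R5C3 = 1.
Column 6 now contains 5, leaving R5C6 = 2.
Row 6 now contains 1, leaving R6C4 = 2.
Row 6 now contains 1, leaving R6C5 = 3.
The 4 cells of cage g must have product 24; hence R2C2 = 1.
Column 3 already has 1, which forces R2C3 = 2.
The 4 cells of cage g must have product 24, leaving R3C1 = 3.
2 is placed in column 4, leaving R3C4 = 1.
The 3 cells of cage a must have sum 9, so R3C5 = 2.
Column 2 now contains 1, so R4C2 = 2.
Column 3 already has 2, so R4C3 = 5.
Cage b has product 540, so R5C1 = 6.
Cage b has product 540; hence R5C2 = 3.
2 is placed in row 5, leaving R5C5 = 5.
The 4 cells of cage b must have product 540, which forces R6C1 = 5.
Row 6 now contains 3, which forces R6C2 = 6.
Column 4 now contains 1, which forces R1C4 = 5.
5 is placed in column 5; hence R1C5 = 1.
Row 4 already has 5, leaving R4C1 = 1.
Filled in: 2 4 3 5 1 6 / 4 1 2 3 6 5 / 3 5 6 1 2 4 / 1 2 5 6 4 3 / 6 3 1 4 5 2 / 5 6 4 2 3 1.

3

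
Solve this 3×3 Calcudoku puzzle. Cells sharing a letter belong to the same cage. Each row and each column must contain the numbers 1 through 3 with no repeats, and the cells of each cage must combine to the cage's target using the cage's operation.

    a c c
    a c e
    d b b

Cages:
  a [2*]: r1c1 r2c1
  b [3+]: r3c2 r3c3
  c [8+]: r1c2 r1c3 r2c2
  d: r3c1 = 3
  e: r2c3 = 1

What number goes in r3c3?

2

Cage c needs sum 8, which forces r1c2 = 2.
The 3 cells of cage c must have sum 8, so r1c3 = 3.
Cage c needs sum 8, leaving r2c2 = 3.
Cage e is given, so r2c3 = 1.
Cage d is given, leaving r3c1 = 3.
Column 2 now contains 2; hence r3c2 = 1.
Column 3 already has 1, so r3c3 = 2.
2 is placed in row 1, so r1c1 = 1.
1 is placed in row 2, so r2c1 = 2.
Completed grid: 1 2 3 / 2 3 1 / 3 1 2.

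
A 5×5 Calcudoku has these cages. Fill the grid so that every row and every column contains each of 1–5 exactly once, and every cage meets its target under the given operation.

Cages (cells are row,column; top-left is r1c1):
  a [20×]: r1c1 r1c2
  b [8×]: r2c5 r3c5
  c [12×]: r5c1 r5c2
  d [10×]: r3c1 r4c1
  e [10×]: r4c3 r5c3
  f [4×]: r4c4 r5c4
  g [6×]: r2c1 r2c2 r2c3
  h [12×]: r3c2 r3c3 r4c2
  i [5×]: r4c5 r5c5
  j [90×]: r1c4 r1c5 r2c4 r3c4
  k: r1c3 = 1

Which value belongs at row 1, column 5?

3

Cage k is a single given cell, which forces r1c3 = 1.
The 4 cells of cage j must have product 90; hence r1c5 = 3.
Row 1 needs a 2, and only r1c4 is open for it.
In row 2, 4 can only go at r2c5, so r2c5 = 4.
Column 5 now contains 4, which forces r3c5 = 2.
Row 3 now contains 2; hence r3c1 = 5.
5 is placed in row 3, so r3c4 = 3.
Cage d's pair has product 10, which forces r4c1 = 2.
Row 4 already has 2, so r4c3 = 5.
Row 4 now contains 5; hence r4c5 = 1.
5 is placed in column 3, leaving r5c3 = 2.
Column 5 already has 1; hence r5c5 = 5.
Column 1 now contains 5, which forces r1c1 = 4.
The two cells of cage a must have product 20, so r1c2 = 5.
The 3 cells of cage g must have product 6, leaving r2c1 = 1.
Cage g needs product 6, so r2c2 = 2.
Column 3 now contains 2, which forces r2c3 = 3.
3 is placed in column 4; hence r2c4 = 5.
The 3 cells of cage h must have product 12, leaving r3c2 = 1.
Row 3 now contains 3; hence r3c3 = 4.
Cage h needs product 12, leaving r4c2 = 3.
Row 4 already has 1, so r4c4 = 4.
Column 1 now contains 4; hence r5c1 = 3.
Column 2 already has 3, leaving r5c2 = 4.
Cage f needs two cells with product 4, which forces r5c4 = 1.
The full grid is 4 5 1 2 3 / 1 2 3 5 4 / 5 1 4 3 2 / 2 3 5 4 1 / 3 4 2 1 5.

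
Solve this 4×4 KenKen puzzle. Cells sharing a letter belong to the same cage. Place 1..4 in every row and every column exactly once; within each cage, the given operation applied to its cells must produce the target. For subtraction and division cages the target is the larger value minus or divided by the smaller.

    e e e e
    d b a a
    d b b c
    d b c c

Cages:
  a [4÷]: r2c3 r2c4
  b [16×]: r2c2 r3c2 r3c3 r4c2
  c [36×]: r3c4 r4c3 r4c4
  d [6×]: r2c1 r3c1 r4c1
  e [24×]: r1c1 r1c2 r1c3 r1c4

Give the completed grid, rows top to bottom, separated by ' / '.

Cage b has product 16, leaving r3c3 = 2.
Cage c has product 36, so r3c4 = 3.
Cage c needs product 36; hence r4c3 = 3.
Cage c needs product 36, so r4c4 = 4.
Cage d needs product 6, so r2c1 = 3.
The two cells of cage a must have quotient 4, which forces r2c3 = 4.
4 is placed in column 4, so r2c4 = 1.
Row 3 now contains 3, which forces r3c1 = 1.
Row 3 now contains 1, so r3c2 = 4.
Cage d needs product 6; hence r4c1 = 2.
2 is placed in row 4, leaving r4c2 = 1.
2 is placed in column 1, so r1c1 = 4.
Cage e needs product 24, leaving r1c2 = 3.
Column 3 already has 4, so r1c3 = 1.
Column 4 already has 1, leaving r1c4 = 2.
Row 2 now contains 1; hence r2c2 = 2.

4 3 1 2 / 3 2 4 1 / 1 4 2 3 / 2 1 3 4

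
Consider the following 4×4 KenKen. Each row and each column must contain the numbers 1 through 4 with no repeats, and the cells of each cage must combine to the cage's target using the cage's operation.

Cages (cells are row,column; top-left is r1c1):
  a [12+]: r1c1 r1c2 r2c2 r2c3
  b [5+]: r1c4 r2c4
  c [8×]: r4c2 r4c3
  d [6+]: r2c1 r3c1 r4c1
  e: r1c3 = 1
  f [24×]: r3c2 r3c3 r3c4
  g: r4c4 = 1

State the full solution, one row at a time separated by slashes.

Cage e is given, which forces r1c3 = 1.
Cage g is a single given cell, so r4c4 = 1.
In row 3, 1 can only go at r3c1, so r3c1 = 1.
In row 2, 1 can only go at r2c2, so r2c2 = 1.
Cage a has sum 12, so r2c3 = 4.
4 is placed in column 3; hence r4c3 = 2.
Cage d needs sum 6, so r2c1 = 2.
2 is placed in row 2, so r2c4 = 3.
2 is placed in column 3, so r3c3 = 3.
Row 4 already has 2; hence r4c1 = 3.
Row 4 already has 2, which forces r4c2 = 4.
Column 1 now contains 3; hence r1c1 = 4.
4 is placed in column 2, leaving r1c2 = 3.
Column 4 already has 3, which forces r1c4 = 2.
4 is placed in column 2, which forces r3c2 = 2.
Cage f has product 24, which forces r3c4 = 4.

4 3 1 2 / 2 1 4 3 / 1 2 3 4 / 3 4 2 1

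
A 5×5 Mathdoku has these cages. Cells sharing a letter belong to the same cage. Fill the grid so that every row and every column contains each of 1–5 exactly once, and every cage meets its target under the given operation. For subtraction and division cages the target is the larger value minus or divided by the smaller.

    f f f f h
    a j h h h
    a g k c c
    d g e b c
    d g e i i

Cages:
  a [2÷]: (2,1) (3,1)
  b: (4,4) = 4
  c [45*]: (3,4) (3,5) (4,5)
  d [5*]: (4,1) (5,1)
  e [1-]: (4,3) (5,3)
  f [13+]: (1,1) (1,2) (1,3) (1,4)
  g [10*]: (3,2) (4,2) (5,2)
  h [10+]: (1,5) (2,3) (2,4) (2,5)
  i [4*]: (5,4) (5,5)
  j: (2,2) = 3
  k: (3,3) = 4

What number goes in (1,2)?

J is a freebie, which forces (2,2) = 3.
Cage k is a single given cell, which forces (3,3) = 4.
Cage c needs product 45; hence (3,4) = 3.
The 3 cells of cage c must have product 45; hence (3,5) = 5.
Cage b is given, which forces (4,4) = 4.
Cage c has product 45, which forces (4,5) = 3.
Column 4 already has 4; hence (5,4) = 1.
Row 5 already has 1, which forces (5,5) = 4.
Column 4 already has 1; hence (1,4) = 5.
Cage h has sum 10, which forces (1,5) = 2.
5 is placed in column 4, which forces (2,4) = 2.
Cage h needs sum 10, so (2,5) = 1.
The two cells of cage d must have product 5, leaving (4,1) = 1.
Row 4 now contains 1, so (4,3) = 2.
Row 5 already has 1; hence (5,1) = 5.
Row 5 already has 5, leaving (5,2) = 2.
Column 3 now contains 2, which forces (5,3) = 3.
Cage f has sum 13, which forces (1,1) = 3.
Cage f needs sum 13, leaving (1,2) = 4.
Column 3 already has 3; hence (1,3) = 1.
1 is placed in row 2, so (2,1) = 4.
2 is placed in row 2, leaving (2,3) = 5.
Column 1 already has 1, which forces (3,1) = 2.
2 is placed in column 2, which forces (3,2) = 1.
Row 4 already has 2, so (4,2) = 5.
Completed grid: 3 4 1 5 2 / 4 3 5 2 1 / 2 1 4 3 5 / 1 5 2 4 3 / 5 2 3 1 4.

4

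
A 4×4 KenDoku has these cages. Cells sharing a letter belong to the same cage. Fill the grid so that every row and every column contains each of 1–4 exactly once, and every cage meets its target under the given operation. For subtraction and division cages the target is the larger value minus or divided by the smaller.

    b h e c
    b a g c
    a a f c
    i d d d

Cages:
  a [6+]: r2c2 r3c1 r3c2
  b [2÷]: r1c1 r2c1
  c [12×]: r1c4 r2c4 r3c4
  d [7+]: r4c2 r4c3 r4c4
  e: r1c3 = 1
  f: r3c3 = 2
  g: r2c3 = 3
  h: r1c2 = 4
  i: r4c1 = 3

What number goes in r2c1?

Cage h is a single given cell; hence r1c2 = 4.
Cage e is a single given cell; hence r1c3 = 1.
Row 1 now contains 1; hence r1c4 = 3.
Cage g is a single given cell, which forces r2c3 = 3.
Cage f is a single given cell, which forces r3c3 = 2.
Cage i is a single given cell, which forces r4c1 = 3.
Column 3 now contains 2, so r4c3 = 4.
Row 1 now contains 1, so r1c1 = 2.
Cage a has sum 6, so r2c2 = 2.
Column 1 now contains 3, leaving r3c1 = 1.
The 3 cells of cage a must have sum 6, which forces r3c2 = 3.
1 is placed in row 3; hence r3c4 = 4.
Column 2 already has 2; hence r4c2 = 1.
Row 4 now contains 1, so r4c4 = 2.
Column 1 now contains 1; hence r2c1 = 4.
Column 4 now contains 4, which forces r2c4 = 1.
Completed grid: 2 4 1 3 / 4 2 3 1 / 1 3 2 4 / 3 1 4 2.

4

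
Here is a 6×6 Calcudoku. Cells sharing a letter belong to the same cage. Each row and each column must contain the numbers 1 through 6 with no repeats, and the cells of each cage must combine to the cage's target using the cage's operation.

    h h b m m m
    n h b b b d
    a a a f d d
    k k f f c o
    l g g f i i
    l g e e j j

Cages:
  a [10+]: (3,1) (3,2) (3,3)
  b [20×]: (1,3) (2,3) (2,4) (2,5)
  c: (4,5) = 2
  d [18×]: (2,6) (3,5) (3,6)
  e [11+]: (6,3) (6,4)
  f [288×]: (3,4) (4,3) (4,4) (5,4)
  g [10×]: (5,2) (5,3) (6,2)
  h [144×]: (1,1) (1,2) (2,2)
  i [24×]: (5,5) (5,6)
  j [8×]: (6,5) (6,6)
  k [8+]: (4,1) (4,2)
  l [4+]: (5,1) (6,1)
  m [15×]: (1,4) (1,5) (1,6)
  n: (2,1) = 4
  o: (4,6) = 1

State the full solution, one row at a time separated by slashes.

The 3 cells of cage h must have product 144, so (1,1) = 6.
The 3 cells of cage h must have product 144, which forces (1,2) = 4.
Cage n is given, which forces (2,1) = 4.
The 3 cells of cage h must have product 144, so (2,2) = 6.
Cage c is given, leaving (4,5) = 2.
O is a freebie, which forces (4,6) = 1.
Column 5 already has 2; hence (6,5) = 4.
Row 6 now contains 4, leaving (6,6) = 2.
Cage b has product 20, leaving (1,3) = 2.
The 4 cells of cage b must have product 20, so (2,4) = 2.
Column 6 already has 1, so (2,6) = 3.
Cage d has product 18, leaving (3,5) = 1.
The 3 cells of cage d must have product 18, so (3,6) = 6.
Column 5 already has 4; hence (5,5) = 6.
The two cells of cage i must have product 24, so (5,6) = 4.
Cage m needs product 15; hence (1,4) = 1.
Cage m has product 15, leaving (1,5) = 3.
Column 6 now contains 3, so (1,6) = 5.
Cage b has product 20; hence (2,3) = 1.
1 is placed in column 5, which forces (2,5) = 5.
Cage f has product 288, leaving (3,4) = 4.
Cage f needs product 288, leaving (4,3) = 4.
The 4 cells of cage f must have product 288; hence (4,4) = 6.
The 3 cells of cage g must have product 10; hence (5,2) = 2.
1 is placed in column 3; hence (5,3) = 5.
Row 5 already has 4, so (5,4) = 3.
Column 3 already has 5, so (6,3) = 6.
Column 4 already has 6, which forces (6,4) = 5.
The 3 cells of cage a must have sum 10, which forces (3,1) = 2.
The 3 cells of cage a must have sum 10, which forces (3,2) = 5.
Column 3 already has 5, so (3,3) = 3.
Column 2 now contains 5; hence (4,2) = 3.
Row 5 now contains 3, leaving (5,1) = 1.
Cage l needs two cells with sum 4, so (6,1) = 3.
Row 6 already has 5; hence (6,2) = 1.
Row 4 now contains 3, leaving (4,1) = 5.

6 4 2 1 3 5 / 4 6 1 2 5 3 / 2 5 3 4 1 6 / 5 3 4 6 2 1 / 1 2 5 3 6 4 / 3 1 6 5 4 2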